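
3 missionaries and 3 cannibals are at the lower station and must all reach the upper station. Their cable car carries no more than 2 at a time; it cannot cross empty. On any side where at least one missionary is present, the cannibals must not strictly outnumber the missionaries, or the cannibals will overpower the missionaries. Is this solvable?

1. 2 cannibals → the upper station.  (the lower station: 3M 1C; the upper station: 0M 2C)
2. 1 cannibal ← the lower station.  (the lower station: 3M 2C; the upper station: 0M 1C)
3. 2 cannibals → the upper station.  (the lower station: 3M 0C; the upper station: 0M 3C)
4. 1 cannibal ← the lower station.  (the lower station: 3M 1C; the upper station: 0M 2C)
5. 2 missionaries → the upper station.  (the lower station: 1M 1C; the upper station: 2M 2C)
6. 1 missionary and 1 cannibal ← the lower station.  (the lower station: 2M 2C; the upper station: 1M 1C)
7. 2 missionaries → the upper station.  (the lower station: 0M 2C; the upper station: 3M 1C)
8. 1 cannibal ← the lower station.  (the lower station: 0M 3C; the upper station: 3M 0C)
9. 2 cannibals → the upper station.  (the lower station: 0M 1C; the upper station: 3M 2C)
10. 1 cannibal ← the lower station.  (the lower station: 0M 2C; the upper station: 3M 1C)
11. 2 cannibals → the upper station.  (the lower station: 0M 0C; the upper station: 3M 3C)

Yes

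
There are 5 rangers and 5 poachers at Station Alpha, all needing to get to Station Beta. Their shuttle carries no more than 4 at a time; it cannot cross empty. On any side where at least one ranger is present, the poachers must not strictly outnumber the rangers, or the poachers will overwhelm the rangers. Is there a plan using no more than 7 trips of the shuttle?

Yes

Yes — this plan uses 7 crossings (≤ 7):
1. 2 poachers → Station Beta.  (Station Alpha: 5R 3P; Station Beta: 0R 2P)
2. 1 poacher ← Station Alpha.  (Station Alpha: 5R 4P; Station Beta: 0R 1P)
3. 4 poachers → Station Beta.  (Station Alpha: 5R 0P; Station Beta: 0R 5P)
4. 1 poacher ← Station Alpha.  (Station Alpha: 5R 1P; Station Beta: 0R 4P)
5. 4 rangers → Station Beta.  (Station Alpha: 1R 1P; Station Beta: 4R 4P)
6. 1 ranger and 1 poacher ← Station Alpha.  (Station Alpha: 2R 2P; Station Beta: 3R 3P)
7. 2 rangers and 2 poachers → Station Beta.  (Station Alpha: 0R 0P; Station Beta: 5R 5P)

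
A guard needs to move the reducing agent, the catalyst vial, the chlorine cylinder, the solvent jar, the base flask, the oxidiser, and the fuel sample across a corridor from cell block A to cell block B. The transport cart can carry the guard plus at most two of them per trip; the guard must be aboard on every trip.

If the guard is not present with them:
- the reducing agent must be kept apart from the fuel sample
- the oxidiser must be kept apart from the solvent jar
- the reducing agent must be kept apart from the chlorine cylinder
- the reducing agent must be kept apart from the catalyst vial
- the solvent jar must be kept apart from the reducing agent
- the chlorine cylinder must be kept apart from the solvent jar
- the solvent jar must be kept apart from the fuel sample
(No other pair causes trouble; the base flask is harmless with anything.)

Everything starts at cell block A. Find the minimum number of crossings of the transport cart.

11

Counting alone: the guard can take at most 2 across per trip to cell block B, so moving all 7 needs at least 4 loaded trips out, with a return between consecutive ones — at least 7 crossings.
The safety rule pushes this higher. Following every safe sequence of crossings, the most of the 7 that can be at cell block B as the transport cart arrives there on crossings 7, 9 is 5, 6 respectively — never all 7.
So no plan with fewer than 11 crossings exists, and this one achieves 11:
1. Guard goes to cell block B with the reducing agent and the solvent jar.  [cell block A: the base flask, the catalyst vial, the chlorine cylinder, the fuel sample, the oxidiser | cell block B: the reducing agent, the solvent jar]
2. Guard goes back to cell block A with the reducing agent.  [cell block A: the base flask, the catalyst vial, the chlorine cylinder, the fuel sample, the oxidiser, the reducing agent | cell block B: the solvent jar]
3. Guard goes to cell block B with the catalyst vial and the reducing agent.  [cell block A: the base flask, the chlorine cylinder, the fuel sample, the oxidiser | cell block B: the catalyst vial, the reducing agent, the solvent jar]
4. Guard goes back to cell block A with the reducing agent.  [cell block A: the base flask, the chlorine cylinder, the fuel sample, the oxidiser, the reducing agent | cell block B: the catalyst vial, the solvent jar]
5. Guard goes to cell block B with the base flask and the reducing agent.  [cell block A: the chlorine cylinder, the fuel sample, the oxidiser | cell block B: the base flask, the catalyst vial, the reducing agent, the solvent jar]
6. Guard goes back to cell block A with the reducing agent.  [cell block A: the chlorine cylinder, the fuel sample, the oxidiser, the reducing agent | cell block B: the base flask, the catalyst vial, the solvent jar]
7. Guard goes to cell block B with the chlorine cylinder and the fuel sample.  [cell block A: the oxidiser, the reducing agent | cell block B: the base flask, the catalyst vial, the chlorine cylinder, the fuel sample, the solvent jar]
8. Guard goes back to cell block A with the solvent jar.  [cell block A: the oxidiser, the reducing agent, the solvent jar | cell block B: the base flask, the catalyst vial, the chlorine cylinder, the fuel sample]
9. Guard goes to cell block B with the oxidiser and the reducing agent.  [cell block A: the solvent jar | cell block B: the base flask, the catalyst vial, the chlorine cylinder, the fuel sample, the oxidiser, the reducing agent]
10. Guard goes back to cell block A with the reducing agent.  [cell block A: the reducing agent, the solvent jar | cell block B: the base flask, the catalyst vial, the chlorine cylinder, the fuel sample, the oxidiser]
11. Guard goes to cell block B with the reducing agent and the solvent jar.  [cell block A: — | cell block B: the base flask, the catalyst vial, the chlorine cylinder, the fuel sample, the oxidiser, the reducing agent, the solvent jar]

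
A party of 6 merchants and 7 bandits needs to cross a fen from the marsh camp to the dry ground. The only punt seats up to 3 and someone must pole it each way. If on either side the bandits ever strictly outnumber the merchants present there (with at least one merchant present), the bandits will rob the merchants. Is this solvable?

No

The bandits already outnumber the merchants at the marsh camp before anyone moves, so the starting position itself is disallowed.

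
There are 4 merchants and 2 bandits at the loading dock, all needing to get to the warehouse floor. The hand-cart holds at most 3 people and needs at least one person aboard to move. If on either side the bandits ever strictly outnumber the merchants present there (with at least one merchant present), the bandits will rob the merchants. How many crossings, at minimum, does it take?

5

Counting alone: each trip to the warehouse floor takes at most 3 across and each return brings at least 1 back, so after t trips out (and t−1 returns) at most 3t − (t−1) of the 6 are across; that first reaches 6 at t = 3, so at least 5 crossings are needed.
The plan below uses exactly 5 crossings, so it is optimal:
1. 2 bandits → the warehouse floor.  (the loading dock: 4M 0B; the warehouse floor: 0M 2B)
2. 1 bandit ← the loading dock.  (the loading dock: 4M 1B; the warehouse floor: 0M 1B)
3. 2 merchants and 1 bandit → the warehouse floor.  (the loading dock: 2M 0B; the warehouse floor: 2M 2B)
4. 1 bandit ← the loading dock.  (the loading dock: 2M 1B; the warehouse floor: 2M 1B)
5. 2 merchants and 1 bandit → the warehouse floor.  (the loading dock: 0M 0B; the warehouse floor: 4M 2B)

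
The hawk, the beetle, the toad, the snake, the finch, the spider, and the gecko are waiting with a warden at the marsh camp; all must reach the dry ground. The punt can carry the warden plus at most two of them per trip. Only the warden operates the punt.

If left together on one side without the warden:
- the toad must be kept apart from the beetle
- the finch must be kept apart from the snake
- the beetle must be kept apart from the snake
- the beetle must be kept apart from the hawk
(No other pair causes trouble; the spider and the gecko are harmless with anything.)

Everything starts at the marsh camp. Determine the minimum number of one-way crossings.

7

Counting alone: the warden can take at most 2 across per trip to the dry ground, so moving all 7 needs at least 4 loaded trips out, with a return between consecutive ones — at least 7 crossings.
The plan below uses exactly 7 crossings, so it is optimal:
1. Warden goes to the dry ground with the beetle and the snake.  [the marsh camp: the finch, the gecko, the hawk, the spider, the toad | the dry ground: the beetle, the snake]
2. Warden goes back to the marsh camp with the beetle.  [the marsh camp: the beetle, the finch, the gecko, the hawk, the spider, the toad | the dry ground: the snake]
3. Warden goes to the dry ground with the hawk and the toad.  [the marsh camp: the beetle, the finch, the gecko, the spider | the dry ground: the hawk, the snake, the toad]
4. Warden goes back to the marsh camp alone.  [the marsh camp: the beetle, the finch, the gecko, the spider | the dry ground: the hawk, the snake, the toad]
5. Warden goes to the dry ground with the gecko and the spider.  [the marsh camp: the beetle, the finch | the dry ground: the gecko, the hawk, the snake, the spider, the toad]
6. Warden goes back to the marsh camp alone.  [the marsh camp: the beetle, the finch | the dry ground: the gecko, the hawk, the snake, the spider, the toad]
7. Warden goes to the dry ground with the beetle and the finch.  [the marsh camp: — | the dry ground: the beetle, the finch, the gecko, the hawk, the snake, the spider, the toad]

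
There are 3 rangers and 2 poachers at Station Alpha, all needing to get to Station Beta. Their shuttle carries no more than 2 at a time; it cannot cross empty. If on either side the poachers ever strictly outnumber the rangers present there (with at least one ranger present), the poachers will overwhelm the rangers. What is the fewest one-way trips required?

7

Counting alone: each trip to Station Beta takes at most 2 across and each return brings at least 1 back, so after t trips out (and t−1 returns) at most 2t − (t−1) of the 5 are across; that first reaches 5 at t = 4, so at least 7 crossings are needed.
The plan below uses exactly 7 crossings, so it is optimal:
1. 2 poachers → Station Beta.  (Station Alpha: 3R 0P; Station Beta: 0R 2P)
2. 1 poacher ← Station Alpha.  (Station Alpha: 3R 1P; Station Beta: 0R 1P)
3. 2 rangers → Station Beta.  (Station Alpha: 1R 1P; Station Beta: 2R 1P)
4. 1 ranger ← Station Alpha.  (Station Alpha: 2R 1P; Station Beta: 1R 1P)
5. 1 ranger and 1 poacher → Station Beta.  (Station Alpha: 1R 0P; Station Beta: 2R 2P)
6. 1 poacher ← Station Alpha.  (Station Alpha: 1R 1P; Station Beta: 2R 1P)
7. 1 ranger and 1 poacher → Station Beta.  (Station Alpha: 0R 0P; Station Beta: 3R 2P)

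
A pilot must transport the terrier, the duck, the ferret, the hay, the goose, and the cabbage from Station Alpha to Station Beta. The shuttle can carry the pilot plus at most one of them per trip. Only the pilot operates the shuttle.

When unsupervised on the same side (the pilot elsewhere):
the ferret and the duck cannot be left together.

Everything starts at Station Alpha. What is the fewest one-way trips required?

11

Counting alone: the pilot can take at most 1 across per trip to Station Beta, so moving all 6 needs at least 6 loaded trips out, with a return between consecutive ones — at least 11 crossings.
The plan below uses exactly 11 crossings, so it is optimal:
1. Pilot goes to Station Beta with the duck.
2. Pilot goes back to Station Alpha alone.
3. Pilot goes to Station Beta with the terrier.
4. Pilot goes back to Station Alpha alone.
5. Pilot goes to Station Beta with the hay.
6. Pilot goes back to Station Alpha alone.
7. Pilot goes to Station Beta with the goose.
8. Pilot goes back to Station Alpha alone.
9. Pilot goes to Station Beta with the cabbage.
10. Pilot goes back to Station Alpha alone.
11. Pilot goes to Station Beta with the ferret.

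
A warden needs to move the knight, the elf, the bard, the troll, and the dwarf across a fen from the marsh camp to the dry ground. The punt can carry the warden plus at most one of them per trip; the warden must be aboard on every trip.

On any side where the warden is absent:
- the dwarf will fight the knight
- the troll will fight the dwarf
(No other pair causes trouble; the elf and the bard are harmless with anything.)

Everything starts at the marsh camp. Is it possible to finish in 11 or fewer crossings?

Yes

Yes — this plan uses 11 crossings (≤ 11):
1. Warden goes to the dry ground with the dwarf.  [the marsh camp: the bard, the elf, the knight, the troll | the dry ground: the dwarf]
2. Warden goes back to the marsh camp alone.  [the marsh camp: the bard, the elf, the knight, the troll | the dry ground: the dwarf]
3. Warden goes to the dry ground with the knight.  [the marsh camp: the bard, the elf, the troll | the dry ground: the dwarf, the knight]
4. Warden goes back to the marsh camp with the dwarf.  [the marsh camp: the bard, the dwarf, the elf, the troll | the dry ground: the knight]
5. Warden goes to the dry ground with the troll.  [the marsh camp: the bard, the dwarf, the elf | the dry ground: the knight, the troll]
6. Warden goes back to the marsh camp alone.  [the marsh camp: the bard, the dwarf, the elf | the dry ground: the knight, the troll]
7. Warden goes to the dry ground with the elf.  [the marsh camp: the bard, the dwarf | the dry ground: the elf, the knight, the troll]
8. Warden goes back to the marsh camp alone.  [the marsh camp: the bard, the dwarf | the dry ground: the elf, the knight, the troll]
9. Warden goes to the dry ground with the bard.  [the marsh camp: the dwarf | the dry ground: the bard, the elf, the knight, the troll]
10. Warden goes back to the marsh camp alone.  [the marsh camp: the dwarf | the dry ground: the bard, the elf, the knight, the troll]
11. Warden goes to the dry ground with the dwarf.  [the marsh camp: — | the dry ground: the bard, the dwarf, the elf, the knight, the troll]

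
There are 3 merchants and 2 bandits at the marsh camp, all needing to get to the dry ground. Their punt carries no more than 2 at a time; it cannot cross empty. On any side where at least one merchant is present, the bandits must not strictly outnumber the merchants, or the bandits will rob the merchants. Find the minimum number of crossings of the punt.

7

Counting alone: each trip to the dry ground takes at most 2 across and each return brings at least 1 back, so after t trips out (and t−1 returns) at most 2t − (t−1) of the 5 are across; that first reaches 5 at t = 4, so at least 7 crossings are needed.
The plan below uses exactly 7 crossings, so it is optimal:
1. 2 bandits → the dry ground.  (the marsh camp: 3M 0B; the dry ground: 0M 2B)
2. 1 bandit ← the marsh camp.  (the marsh camp: 3M 1B; the dry ground: 0M 1B)
3. 2 merchants → the dry ground.  (the marsh camp: 1M 1B; the dry ground: 2M 1B)
4. 1 merchant ← the marsh camp.  (the marsh camp: 2M 1B; the dry ground: 1M 1B)
5. 1 merchant and 1 bandit → the dry ground.  (the marsh camp: 1M 0B; the dry ground: 2M 2B)
6. 1 bandit ← the marsh camp.  (the marsh camp: 1M 1B; the dry ground: 2M 1B)
7. 1 merchant and 1 bandit → the dry ground.  (the marsh camp: 0M 0B; the dry ground: 3M 2B)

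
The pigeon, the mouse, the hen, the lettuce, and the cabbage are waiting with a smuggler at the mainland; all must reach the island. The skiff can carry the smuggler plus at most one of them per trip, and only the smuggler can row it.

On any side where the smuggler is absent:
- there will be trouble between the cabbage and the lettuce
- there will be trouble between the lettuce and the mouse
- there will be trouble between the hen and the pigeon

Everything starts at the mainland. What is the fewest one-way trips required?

Whatever the first load, the items left behind include a forbidden pair without the smuggler. No opening move is safe, so no plan exists.

impossible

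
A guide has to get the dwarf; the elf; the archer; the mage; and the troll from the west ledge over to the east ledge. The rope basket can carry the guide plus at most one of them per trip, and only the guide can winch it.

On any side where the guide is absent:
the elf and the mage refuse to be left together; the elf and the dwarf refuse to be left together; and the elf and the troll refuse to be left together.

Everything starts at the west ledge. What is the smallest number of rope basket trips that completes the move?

impossible

Following every safe sequence of crossings from the start, the most of the 5 that can be at the east ledge as the rope basket arrives there on crossings 1, 3, 5 is 1, 2, 3 respectively; the best ever achieved is 3 of 5.
From crossing 7 on, no configuration arises that was not already reachable earlier: only 18 distinct safe configurations (who is on which side, and where the rope basket is) can ever be reached, none of them has everyone across, and every continuation just revisits them. So no valid plan exists.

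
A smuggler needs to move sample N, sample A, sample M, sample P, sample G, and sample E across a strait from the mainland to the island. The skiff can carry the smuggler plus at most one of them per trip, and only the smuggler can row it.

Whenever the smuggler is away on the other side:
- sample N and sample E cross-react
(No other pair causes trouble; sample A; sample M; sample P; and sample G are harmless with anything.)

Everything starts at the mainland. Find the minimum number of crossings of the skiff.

11

Counting alone: the smuggler can take at most 1 across per trip to the island, so moving all 6 needs at least 6 loaded trips out, with a return between consecutive ones — at least 11 crossings.
The plan below uses exactly 11 crossings, so it is optimal:
1. Smuggler goes to the island with sample N.  [the mainland: sample A, sample E, sample G, sample M, sample P | the island: sample N]
2. Smuggler goes back to the mainland alone.  [the mainland: sample A, sample E, sample G, sample M, sample P | the island: sample N]
3. Smuggler goes to the island with sample A.  [the mainland: sample E, sample G, sample M, sample P | the island: sample A, sample N]
4. Smuggler goes back to the mainland alone.  [the mainland: sample E, sample G, sample M, sample P | the island: sample A, sample N]
5. Smuggler goes to the island with sample M.  [the mainland: sample E, sample G, sample P | the island: sample A, sample M, sample N]
6. Smuggler goes back to the mainland alone.  [the mainland: sample E, sample G, sample P | the island: sample A, sample M, sample N]
7. Smuggler goes to the island with sample P.  [the mainland: sample E, sample G | the island: sample A, sample M, sample N, sample P]
8. Smuggler goes back to the mainland alone.  [the mainland: sample E, sample G | the island: sample A, sample M, sample N, sample P]
9. Smuggler goes to the island with sample G.  [the mainland: sample E | the island: sample A, sample G, sample M, sample N, sample P]
10. Smuggler goes back to the mainland alone.  [the mainland: sample E | the island: sample A, sample G, sample M, sample N, sample P]
11. Smuggler goes to the island with sample E.  [the mainland: — | the island: sample A, sample E, sample G, sample M, sample N, sample P]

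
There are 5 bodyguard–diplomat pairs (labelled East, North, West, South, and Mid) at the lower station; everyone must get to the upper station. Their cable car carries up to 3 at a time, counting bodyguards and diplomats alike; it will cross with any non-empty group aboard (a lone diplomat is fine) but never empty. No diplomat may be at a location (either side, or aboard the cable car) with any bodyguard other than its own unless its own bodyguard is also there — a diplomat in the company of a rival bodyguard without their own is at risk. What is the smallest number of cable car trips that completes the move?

11

Counting alone: each trip to the upper station takes at most 3 across and each return brings at least 1 back, so after t trips out (and t−1 returns) at most 3t − (t−1) of the 10 are across; that first reaches 10 at t = 5, so at least 9 crossings are needed.
The safety rule pushes this higher. Following every safe sequence of crossings, the most of the 10 that can be at the upper station as the cable car arrives there on crossing 9 is 9 — never all 10.
So no plan with fewer than 11 crossings exists, and this one achieves 11:
1. bodyguard East and diplomat East cross → the upper station.
2. bodyguard East crosses ← the lower station.
3. diplomat North, diplomat South, and diplomat West cross → the upper station.
4. diplomat East crosses ← the lower station.
5. bodyguard North, bodyguard South, and bodyguard West cross → the upper station.
6. bodyguard North and diplomat North cross ← the lower station.
7. bodyguard East, bodyguard Mid, and bodyguard North cross → the upper station.
8. diplomat West crosses ← the lower station.
9. diplomat East and diplomat North cross → the upper station.
10. diplomat East crosses ← the lower station.
11. diplomat East, diplomat Mid, and diplomat West cross → the upper station.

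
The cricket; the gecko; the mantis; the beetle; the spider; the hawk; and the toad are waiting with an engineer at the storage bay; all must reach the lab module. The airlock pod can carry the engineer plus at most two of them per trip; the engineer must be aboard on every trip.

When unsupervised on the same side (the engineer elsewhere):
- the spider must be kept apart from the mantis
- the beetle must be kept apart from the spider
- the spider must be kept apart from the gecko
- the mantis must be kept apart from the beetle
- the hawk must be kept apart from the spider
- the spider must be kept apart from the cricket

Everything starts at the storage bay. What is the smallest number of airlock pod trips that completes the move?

11

Counting alone: the engineer can take at most 2 across per trip to the lab module, so moving all 7 needs at least 4 loaded trips out, with a return between consecutive ones — at least 7 crossings.
The safety rule pushes this higher. Following every safe sequence of crossings, the most of the 7 that can be at the lab module as the airlock pod arrives there on crossings 7, 9 is 5, 6 respectively — never all 7.
So no plan with fewer than 11 crossings exists, and this one achieves 11:
1. Engineer goes to the lab module with the mantis and the spider.  [the storage bay: the beetle, the cricket, the gecko, the hawk, the toad | the lab module: the mantis, the spider]
2. Engineer goes back to the storage bay with the mantis.  [the storage bay: the beetle, the cricket, the gecko, the hawk, the mantis, the toad | the lab module: the spider]
3. Engineer goes to the lab module with the cricket and the mantis.  [the storage bay: the beetle, the gecko, the hawk, the toad | the lab module: the cricket, the mantis, the spider]
4. Engineer goes back to the storage bay with the spider.  [the storage bay: the beetle, the gecko, the hawk, the spider, the toad | the lab module: the cricket, the mantis]
5. Engineer goes to the lab module with the gecko and the spider.  [the storage bay: the beetle, the hawk, the toad | the lab module: the cricket, the gecko, the mantis, the spider]
6. Engineer goes back to the storage bay with the spider.  [the storage bay: the beetle, the hawk, the spider, the toad | the lab module: the cricket, the gecko, the mantis]
7. Engineer goes to the lab module with the beetle and the hawk.  [the storage bay: the spider, the toad | the lab module: the beetle, the cricket, the gecko, the hawk, the mantis]
8. Engineer goes back to the storage bay with the mantis.  [the storage bay: the mantis, the spider, the toad | the lab module: the beetle, the cricket, the gecko, the hawk]
9. Engineer goes to the lab module with the mantis and the toad.  [the storage bay: the spider | the lab module: the beetle, the cricket, the gecko, the hawk, the mantis, the toad]
10. Engineer goes back to the storage bay with the mantis.  [the storage bay: the mantis, the spider | the lab module: the beetle, the cricket, the gecko, the hawk, the toad]
11. Engineer goes to the lab module with the mantis and the spider.  [the storage bay: — | the lab module: the beetle, the cricket, the gecko, the hawk, the mantis, the spider, the toad]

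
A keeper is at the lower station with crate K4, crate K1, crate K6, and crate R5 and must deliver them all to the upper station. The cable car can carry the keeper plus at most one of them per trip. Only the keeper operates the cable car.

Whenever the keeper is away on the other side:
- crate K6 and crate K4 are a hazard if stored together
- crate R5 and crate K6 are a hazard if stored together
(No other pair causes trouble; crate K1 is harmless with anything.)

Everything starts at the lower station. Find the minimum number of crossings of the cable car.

Counting alone: the keeper can take at most 1 across per trip to the upper station, so moving all 4 needs at least 4 loaded trips out, with a return between consecutive ones — at least 7 crossings.
The safety rule pushes this higher. Following every safe sequence of crossings, the most of the 4 that can be at the upper station as the cable car arrives there on crossing 7 is 3 — never all 4.
So no plan with fewer than 9 crossings exists, and this one achieves 9:
1. Keeper goes to the upper station with crate K6.
2. Keeper goes back to the lower station alone.
3. Keeper goes to the upper station with crate K4.
4. Keeper goes back to the lower station with crate K6.
5. Keeper goes to the upper station with crate R5.
6. Keeper goes back to the lower station alone.
7. Keeper goes to the upper station with crate K1.
8. Keeper goes back to the lower station alone.
9. Keeper goes to the upper station with crate K6.

9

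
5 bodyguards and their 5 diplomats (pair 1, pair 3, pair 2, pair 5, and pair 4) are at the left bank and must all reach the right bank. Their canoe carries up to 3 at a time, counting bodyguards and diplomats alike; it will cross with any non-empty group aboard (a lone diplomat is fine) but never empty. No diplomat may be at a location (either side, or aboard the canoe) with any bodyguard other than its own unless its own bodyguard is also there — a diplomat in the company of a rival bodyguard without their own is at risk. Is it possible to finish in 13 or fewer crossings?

Yes — this plan uses 11 crossings (≤ 13):
1. bodyguard 1 and diplomat 1 cross → the right bank.
2. bodyguard 1 crosses ← the left bank.
3. diplomat 2, diplomat 3, and diplomat 5 cross → the right bank.
4. diplomat 1 crosses ← the left bank.
5. bodyguard 2, bodyguard 3, and bodyguard 5 cross → the right bank.
6. bodyguard 3 and diplomat 3 cross ← the left bank.
7. bodyguard 1, bodyguard 3, and bodyguard 4 cross → the right bank.
8. diplomat 2 crosses ← the left bank.
9. diplomat 1 and diplomat 3 cross → the right bank.
10. diplomat 1 crosses ← the left bank.
11. diplomat 1, diplomat 2, and diplomat 4 cross → the right bank.

Yes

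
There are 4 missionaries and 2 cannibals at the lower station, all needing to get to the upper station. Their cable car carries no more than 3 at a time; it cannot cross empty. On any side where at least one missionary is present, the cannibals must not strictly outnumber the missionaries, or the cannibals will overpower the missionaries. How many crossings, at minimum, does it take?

Counting alone: each trip to the upper station takes at most 3 across and each return brings at least 1 back, so after t trips out (and t−1 returns) at most 3t − (t−1) of the 6 are across; that first reaches 6 at t = 3, so at least 5 crossings are needed.
The plan below uses exactly 5 crossings, so it is optimal:
1. 2 cannibals → the upper station.  (the lower station: 4M 0C; the upper station: 0M 2C)
2. 1 cannibal ← the lower station.  (the lower station: 4M 1C; the upper station: 0M 1C)
3. 2 missionaries and 1 cannibal → the upper station.  (the lower station: 2M 0C; the upper station: 2M 2C)
4. 1 cannibal ← the lower station.  (the lower station: 2M 1C; the upper station: 2M 1C)
5. 2 missionaries and 1 cannibal → the upper station.  (the lower station: 0M 0C; the upper station: 4M 2C)

5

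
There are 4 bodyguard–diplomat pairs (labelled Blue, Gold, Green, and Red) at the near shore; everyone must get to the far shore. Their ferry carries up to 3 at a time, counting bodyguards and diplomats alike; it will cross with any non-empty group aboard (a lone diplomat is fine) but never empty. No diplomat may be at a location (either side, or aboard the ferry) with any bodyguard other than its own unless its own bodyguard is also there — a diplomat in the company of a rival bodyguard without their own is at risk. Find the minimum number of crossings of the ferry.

Counting alone: each trip to the far shore takes at most 3 across and each return brings at least 1 back, so after t trips out (and t−1 returns) at most 3t − (t−1) of the 8 are across; that first reaches 8 at t = 4, so at least 7 crossings are needed.
The safety rule pushes this higher. Following every safe sequence of crossings, the most of the 8 that can be at the far shore as the ferry arrives there on crossing 7 is 7 — never all 8.
So no plan with fewer than 9 crossings exists, and this one achieves 9:
1. bodyguard Blue and diplomat Blue cross → the far shore.
2. bodyguard Blue crosses ← the near shore.
3. bodyguard Blue, bodyguard Gold, and diplomat Gold cross → the far shore.
4. bodyguard Blue and diplomat Blue cross ← the near shore.
5. bodyguard Blue, bodyguard Green, and bodyguard Red cross → the far shore.
6. diplomat Gold crosses ← the near shore.
7. diplomat Blue and diplomat Gold cross → the far shore.
8. diplomat Blue crosses ← the near shore.
9. diplomat Blue, diplomat Green, and diplomat Red cross → the far shore.

9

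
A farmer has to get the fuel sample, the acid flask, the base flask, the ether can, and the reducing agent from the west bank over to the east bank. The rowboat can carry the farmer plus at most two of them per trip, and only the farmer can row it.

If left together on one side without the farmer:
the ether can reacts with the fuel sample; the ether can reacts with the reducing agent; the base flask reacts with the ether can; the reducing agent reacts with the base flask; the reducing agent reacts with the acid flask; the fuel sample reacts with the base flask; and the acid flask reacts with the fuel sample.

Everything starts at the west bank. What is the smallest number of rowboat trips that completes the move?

impossible

Whatever the first load, the items left behind include a forbidden pair without the farmer. No opening move is safe, so no plan exists.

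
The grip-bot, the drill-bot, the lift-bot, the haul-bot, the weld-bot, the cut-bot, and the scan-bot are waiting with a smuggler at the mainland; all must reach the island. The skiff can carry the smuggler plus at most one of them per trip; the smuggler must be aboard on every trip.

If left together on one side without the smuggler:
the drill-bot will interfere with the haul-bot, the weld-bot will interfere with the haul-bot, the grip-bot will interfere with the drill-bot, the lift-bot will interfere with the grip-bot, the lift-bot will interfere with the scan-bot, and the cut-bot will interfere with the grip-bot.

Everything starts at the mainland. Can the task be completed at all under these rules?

No

Whatever the first load, the items left behind include a forbidden pair without the smuggler. No opening move is safe, so no plan exists.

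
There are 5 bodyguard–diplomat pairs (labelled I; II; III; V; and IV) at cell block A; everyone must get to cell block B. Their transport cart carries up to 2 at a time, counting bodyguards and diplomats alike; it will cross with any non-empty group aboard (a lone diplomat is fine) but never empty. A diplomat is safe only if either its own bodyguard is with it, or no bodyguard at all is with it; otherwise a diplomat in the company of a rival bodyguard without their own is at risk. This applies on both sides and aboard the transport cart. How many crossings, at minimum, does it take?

Following every safe sequence of crossings from the start, the most of the 10 that can be at cell block B as the transport cart arrives there on crossings 1, 3, 5, 7 is 2, 3, 4, 5 respectively; the best ever achieved is 5 of 10.
From crossing 9 on, no configuration arises that was not already reachable earlier: only 82 distinct safe configurations (who is on which side, and where the transport cart is) can ever be reached, none of them has everyone across, and every continuation just revisits them. So no valid plan exists.

impossible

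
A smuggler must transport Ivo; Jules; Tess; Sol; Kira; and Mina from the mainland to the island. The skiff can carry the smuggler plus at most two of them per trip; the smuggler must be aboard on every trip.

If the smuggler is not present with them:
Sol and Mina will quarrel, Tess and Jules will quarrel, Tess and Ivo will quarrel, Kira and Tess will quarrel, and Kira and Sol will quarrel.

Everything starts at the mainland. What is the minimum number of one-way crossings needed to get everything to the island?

7

Counting alone: the smuggler can take at most 2 across per trip to the island, so moving all 6 needs at least 3 loaded trips out, with a return between consecutive ones — at least 5 crossings.
The safety rule pushes this higher. Following every safe sequence of crossings, the most of the 6 that can be at the island as the skiff arrives there on crossing 5 is 5 — never all 6.
So no plan with fewer than 7 crossings exists, and this one achieves 7:
1. Smuggler goes to the island with Sol and Tess.
2. Smuggler goes back to the mainland alone.
3. Smuggler goes to the island with Ivo and Jules.
4. Smuggler goes back to the mainland with Tess.
5. Smuggler goes to the island with Kira and Mina.
6. Smuggler goes back to the mainland with Sol.
7. Smuggler goes to the island with Sol and Tess.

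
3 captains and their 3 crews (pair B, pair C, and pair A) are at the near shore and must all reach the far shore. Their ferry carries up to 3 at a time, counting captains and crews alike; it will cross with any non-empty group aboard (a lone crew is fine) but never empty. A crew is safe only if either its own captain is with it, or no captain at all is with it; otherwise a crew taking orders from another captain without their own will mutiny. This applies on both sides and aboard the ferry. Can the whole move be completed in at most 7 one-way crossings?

Yes — this plan uses 5 crossings (≤ 7):
1. captain B and crew B cross → the far shore.
2. captain B crosses ← the near shore.
3. captain A, captain B, and captain C cross → the far shore.
4. crew B crosses ← the near shore.
5. crew A, crew B, and crew C cross → the far shore.

Yes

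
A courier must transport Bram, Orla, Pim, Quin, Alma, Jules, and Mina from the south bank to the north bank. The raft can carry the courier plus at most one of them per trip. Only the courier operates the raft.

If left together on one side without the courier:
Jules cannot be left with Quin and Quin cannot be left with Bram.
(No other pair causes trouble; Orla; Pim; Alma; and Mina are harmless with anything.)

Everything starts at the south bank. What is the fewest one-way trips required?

15

Counting alone: the courier can take at most 1 across per trip to the north bank, so moving all 7 needs at least 7 loaded trips out, with a return between consecutive ones — at least 13 crossings.
The safety rule pushes this higher. Following every safe sequence of crossings, the most of the 7 that can be at the north bank as the raft arrives there on crossing 13 is 6 — never all 7.
So no plan with fewer than 15 crossings exists, and this one achieves 15:
1. Courier goes to the north bank with Quin.  [the south bank: Alma, Bram, Jules, Mina, Orla, Pim | the north bank: Quin]
2. Courier goes back to the south bank alone.  [the south bank: Alma, Bram, Jules, Mina, Orla, Pim | the north bank: Quin]
3. Courier goes to the north bank with Bram.  [the south bank: Alma, Jules, Mina, Orla, Pim | the north bank: Bram, Quin]
4. Courier goes back to the south bank with Quin.  [the south bank: Alma, Jules, Mina, Orla, Pim, Quin | the north bank: Bram]
5. Courier goes to the north bank with Jules.  [the south bank: Alma, Mina, Orla, Pim, Quin | the north bank: Bram, Jules]
6. Courier goes back to the south bank alone.  [the south bank: Alma, Mina, Orla, Pim, Quin | the north bank: Bram, Jules]
7. Courier goes to the north bank with Orla.  [the south bank: Alma, Mina, Pim, Quin | the north bank: Bram, Jules, Orla]
8. Courier goes back to the south bank alone.  [the south bank: Alma, Mina, Pim, Quin | the north bank: Bram, Jules, Orla]
9. Courier goes to the north bank with Pim.  [the south bank: Alma, Mina, Quin | the north bank: Bram, Jules, Orla, Pim]
10. Courier goes back to the south bank alone.  [the south bank: Alma, Mina, Quin | the north bank: Bram, Jules, Orla, Pim]
11. Courier goes to the north bank with Alma.  [the south bank: Mina, Quin | the north bank: Alma, Bram, Jules, Orla, Pim]
12. Courier goes back to the south bank alone.  [the south bank: Mina, Quin | the north bank: Alma, Bram, Jules, Orla, Pim]
13. Courier goes to the north bank with Mina.  [the south bank: Quin | the north bank: Alma, Bram, Jules, Mina, Orla, Pim]
14. Courier goes back to the south bank alone.  [the south bank: Quin | the north bank: Alma, Bram, Jules, Mina, Orla, Pim]
15. Courier goes to the north bank with Quin.  [the south bank: — | the north bank: Alma, Bram, Jules, Mina, Orla, Pim, Quin]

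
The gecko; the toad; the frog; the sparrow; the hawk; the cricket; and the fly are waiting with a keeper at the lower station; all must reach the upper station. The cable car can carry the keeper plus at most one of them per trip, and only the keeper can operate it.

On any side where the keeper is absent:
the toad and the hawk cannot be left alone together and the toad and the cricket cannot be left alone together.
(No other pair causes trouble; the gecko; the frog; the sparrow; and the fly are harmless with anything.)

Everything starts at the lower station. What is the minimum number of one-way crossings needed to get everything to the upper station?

15

Counting alone: the keeper can take at most 1 across per trip to the upper station, so moving all 7 needs at least 7 loaded trips out, with a return between consecutive ones — at least 13 crossings.
The safety rule pushes this higher. Following every safe sequence of crossings, the most of the 7 that can be at the upper station as the cable car arrives there on crossing 13 is 6 — never all 7.
So no plan with fewer than 15 crossings exists, and this one achieves 15:
1. Keeper goes to the upper station with the toad.  [the lower station: the cricket, the fly, the frog, the gecko, the hawk, the sparrow | the upper station: the toad]
2. Keeper goes back to the lower station alone.  [the lower station: the cricket, the fly, the frog, the gecko, the hawk, the sparrow | the upper station: the toad]
3. Keeper goes to the upper station with the gecko.  [the lower station: the cricket, the fly, the frog, the hawk, the sparrow | the upper station: the gecko, the toad]
4. Keeper goes back to the lower station alone.  [the lower station: the cricket, the fly, the frog, the hawk, the sparrow | the upper station: the gecko, the toad]
5. Keeper goes to the upper station with the frog.  [the lower station: the cricket, the fly, the hawk, the sparrow | the upper station: the frog, the gecko, the toad]
6. Keeper goes back to the lower station alone.  [the lower station: the cricket, the fly, the hawk, the sparrow | the upper station: the frog, the gecko, the toad]
7. Keeper goes to the upper station with the sparrow.  [the lower station: the cricket, the fly, the hawk | the upper station: the frog, the gecko, the sparrow, the toad]
8. Keeper goes back to the lower station alone.  [the lower station: the cricket, the fly, the hawk | the upper station: the frog, the gecko, the sparrow, the toad]
9. Keeper goes to the upper station with the hawk.  [the lower station: the cricket, the fly | the upper station: the frog, the gecko, the hawk, the sparrow, the toad]
10. Keeper goes back to the lower station with the toad.  [the lower station: the cricket, the fly, the toad | the upper station: the frog, the gecko, the hawk, the sparrow]
11. Keeper goes to the upper station with the cricket.  [the lower station: the fly, the toad | the upper station: the cricket, the frog, the gecko, the hawk, the sparrow]
12. Keeper goes back to the lower station alone.  [the lower station: the fly, the toad | the upper station: the cricket, the frog, the gecko, the hawk, the sparrow]
13. Keeper goes to the upper station with the fly.  [the lower station: the toad | the upper station: the cricket, the fly, the frog, the gecko, the hawk, the sparrow]
14. Keeper goes back to the lower station alone.  [the lower station: the toad | the upper station: the cricket, the fly, the frog, the gecko, the hawk, the sparrow]
15. Keeper goes to the upper station with the toad.  [the lower station: — | the upper station: the cricket, the fly, the frog, the gecko, the hawk, the sparrow, the toad]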